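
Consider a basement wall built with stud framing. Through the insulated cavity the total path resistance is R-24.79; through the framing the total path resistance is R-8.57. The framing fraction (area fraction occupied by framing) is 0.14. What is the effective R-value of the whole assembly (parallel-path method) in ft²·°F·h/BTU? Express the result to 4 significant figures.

19.60 ft²·°F·h/BTU

U_eff = 0.86/24.79 + 0.14/8.57 = 0.034691 + 0.016336 = 0.051027
R_eff = 1/U_eff = 19.597 ft²·°F·h/BTU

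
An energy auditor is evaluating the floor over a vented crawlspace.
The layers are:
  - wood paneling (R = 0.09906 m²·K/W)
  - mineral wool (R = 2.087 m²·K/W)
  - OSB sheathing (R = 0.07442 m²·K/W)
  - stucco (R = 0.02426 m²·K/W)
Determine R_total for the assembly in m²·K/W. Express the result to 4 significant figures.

2.285 m²·K/W

R_total = 0.09906 + 2.087 + 0.07442 + 0.02426 = 2.2847 m²·K/W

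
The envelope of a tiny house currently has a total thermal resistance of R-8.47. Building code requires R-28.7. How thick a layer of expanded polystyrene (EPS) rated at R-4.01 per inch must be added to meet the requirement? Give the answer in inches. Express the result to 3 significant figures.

ΔR = 28.7 − 8.47 = 20.23 ft²·°F·h/BTU
L = ΔR / (R/in) = 20.23/4.01 = 5.045 in

5.04 in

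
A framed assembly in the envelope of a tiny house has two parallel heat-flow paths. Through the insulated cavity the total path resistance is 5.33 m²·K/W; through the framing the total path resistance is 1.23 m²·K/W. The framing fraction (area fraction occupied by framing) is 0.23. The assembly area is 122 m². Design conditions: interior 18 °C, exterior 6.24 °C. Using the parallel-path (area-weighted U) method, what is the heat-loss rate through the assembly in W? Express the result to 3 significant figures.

U_eff = 0.77/5.33 + 0.23/1.23 = 0.1445 + 0.187 = 0.3315
R_eff = 1/U_eff = 3.017 m²·K/W
Q = 122 × (18 − 6.24) / 3.017 = 475.5 W

476 W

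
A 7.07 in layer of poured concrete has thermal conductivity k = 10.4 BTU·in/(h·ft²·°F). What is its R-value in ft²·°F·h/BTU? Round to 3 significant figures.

0.680 ft²·°F·h/BTU

R = L/k = 7.07/10.4 = 0.6798 ft²·°F·h/BTU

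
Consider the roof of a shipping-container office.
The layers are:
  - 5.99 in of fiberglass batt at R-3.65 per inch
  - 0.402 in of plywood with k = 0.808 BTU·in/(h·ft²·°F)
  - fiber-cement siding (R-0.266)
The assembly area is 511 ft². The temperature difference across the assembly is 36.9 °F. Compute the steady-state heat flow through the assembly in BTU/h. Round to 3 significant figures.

5.99 × 3.65 = 21.86
0.402/0.808 = 0.4975
R_total = 21.86 + 0.4975 + 0.266 = 22.63 ft²·°F·h/BTU
Q = A·ΔT/R = 511 × 36.9 / 22.63 = 833.3 BTU/h

833 BTU/h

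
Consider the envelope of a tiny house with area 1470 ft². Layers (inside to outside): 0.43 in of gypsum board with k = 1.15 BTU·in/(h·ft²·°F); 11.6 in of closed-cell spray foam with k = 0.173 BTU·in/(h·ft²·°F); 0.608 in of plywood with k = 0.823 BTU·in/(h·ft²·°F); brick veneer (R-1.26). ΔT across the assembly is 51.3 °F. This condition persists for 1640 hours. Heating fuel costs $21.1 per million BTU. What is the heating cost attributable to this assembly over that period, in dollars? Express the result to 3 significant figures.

37.6 dollars

0.43/1.15 = 0.3739
11.6/0.173 = 67.05
0.608/0.823 = 0.7388
R_total = 0.3739 + 67.05 + 0.7388 + 1.26 = 69.42 ft²·°F·h/BTU
Q = 1470 × 51.3 / 69.42 = 1086 BTU/h
E = 1086 × 1640 = 1781000 BTU
Cost = 1781000/10⁶ × 21.1 = $37.59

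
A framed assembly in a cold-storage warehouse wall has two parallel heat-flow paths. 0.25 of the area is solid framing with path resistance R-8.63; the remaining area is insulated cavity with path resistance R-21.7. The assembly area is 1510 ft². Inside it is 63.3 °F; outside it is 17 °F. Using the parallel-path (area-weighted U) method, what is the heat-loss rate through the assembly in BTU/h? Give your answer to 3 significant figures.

4440 BTU/h

U_eff = 0.75/21.7 + 0.25/8.63 = 0.03456 + 0.02897 = 0.06353
R_eff = 1/U_eff = 15.74 ft²·°F·h/BTU
Q = 1510 × (63.3 − 17) / 15.74 = 4442 BTU/h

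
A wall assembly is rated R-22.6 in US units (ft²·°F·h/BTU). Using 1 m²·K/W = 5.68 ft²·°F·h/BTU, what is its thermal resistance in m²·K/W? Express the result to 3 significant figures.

3.98 m²·K/W

R_SI = 22.6/5.68 = 3.979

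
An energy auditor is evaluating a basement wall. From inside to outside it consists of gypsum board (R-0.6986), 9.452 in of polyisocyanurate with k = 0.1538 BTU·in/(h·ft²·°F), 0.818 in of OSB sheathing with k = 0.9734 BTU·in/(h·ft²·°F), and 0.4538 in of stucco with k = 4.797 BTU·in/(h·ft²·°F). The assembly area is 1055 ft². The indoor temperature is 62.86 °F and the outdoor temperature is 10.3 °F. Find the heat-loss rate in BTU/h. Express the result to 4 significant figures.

878.9 BTU/h

9.452/0.1538 = 61.456
0.818/0.9734 = 0.84035
0.4538/4.797 = 0.094601
R_total = 0.6986 + 61.456 + 0.84035 + 0.094601 = 63.09 ft²·°F·h/BTU
Q = A·ΔT/R = 1055 × (62.86 − 10.3) / 63.09 = 878.92 BTU/h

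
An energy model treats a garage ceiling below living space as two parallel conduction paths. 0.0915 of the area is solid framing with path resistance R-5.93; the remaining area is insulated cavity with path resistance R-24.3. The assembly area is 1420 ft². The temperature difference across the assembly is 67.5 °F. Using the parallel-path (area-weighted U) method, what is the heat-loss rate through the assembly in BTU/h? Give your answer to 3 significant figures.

5060 BTU/h

U_eff = 0.9085/24.3 + 0.0915/5.93 = 0.03739 + 0.01543 = 0.05282
R_eff = 1/U_eff = 18.93 ft²·°F·h/BTU
Q = 1420 × 67.5 / 18.93 = 5062 BTU/h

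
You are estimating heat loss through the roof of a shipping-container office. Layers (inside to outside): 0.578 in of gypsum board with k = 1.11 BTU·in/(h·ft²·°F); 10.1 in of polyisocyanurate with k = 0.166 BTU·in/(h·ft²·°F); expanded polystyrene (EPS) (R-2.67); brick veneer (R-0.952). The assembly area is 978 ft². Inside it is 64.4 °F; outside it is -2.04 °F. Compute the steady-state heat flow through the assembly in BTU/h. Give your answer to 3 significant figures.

1000 BTU/h

0.578/1.11 = 0.5207
10.1/0.166 = 60.84
R_total = 0.5207 + 60.84 + 2.67 + 0.952 = 64.99 ft²·°F·h/BTU
Q = A·ΔT/R = 978 × (64.4 − (-2.04)) / 64.99 = 999.9 BTU/h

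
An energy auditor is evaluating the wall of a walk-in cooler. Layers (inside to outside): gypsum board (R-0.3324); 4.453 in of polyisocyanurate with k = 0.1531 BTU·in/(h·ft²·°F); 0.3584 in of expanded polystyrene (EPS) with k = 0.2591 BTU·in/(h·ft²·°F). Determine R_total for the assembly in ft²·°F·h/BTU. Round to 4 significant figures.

4.453/0.1531 = 29.086
0.3584/0.2591 = 1.3832
R_total = 0.3324 + 29.086 + 1.3832 = 30.801 ft²·°F·h/BTU

30.80 ft²·°F·h/BTU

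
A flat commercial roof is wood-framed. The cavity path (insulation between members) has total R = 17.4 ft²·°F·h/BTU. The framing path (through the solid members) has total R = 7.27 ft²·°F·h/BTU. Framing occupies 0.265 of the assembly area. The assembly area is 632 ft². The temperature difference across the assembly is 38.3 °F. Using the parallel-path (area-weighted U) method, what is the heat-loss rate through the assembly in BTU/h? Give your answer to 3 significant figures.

1900 BTU/h

U_eff = 0.735/17.4 + 0.265/7.27 = 0.04224 + 0.03645 = 0.07869
R_eff = 1/U_eff = 12.71 ft²·°F·h/BTU
Q = 632 × 38.3 / 12.71 = 1905 BTU/h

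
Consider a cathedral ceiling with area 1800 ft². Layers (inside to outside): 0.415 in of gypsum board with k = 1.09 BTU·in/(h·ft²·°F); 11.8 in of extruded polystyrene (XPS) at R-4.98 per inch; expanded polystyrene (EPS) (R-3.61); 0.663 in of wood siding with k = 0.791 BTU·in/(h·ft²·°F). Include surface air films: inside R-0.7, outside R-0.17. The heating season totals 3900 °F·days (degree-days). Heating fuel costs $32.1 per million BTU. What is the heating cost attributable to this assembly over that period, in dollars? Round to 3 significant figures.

83.9 dollars

0.415/1.09 = 0.3807
11.8 × 4.98 = 58.76
0.663/0.791 = 0.8382
R_total = 0.7 + 0.3807 + 58.76 + 3.61 + 0.8382 + 0.17 = 64.46 ft²·°F·h/BTU
E = A × HDD × 24 / R = 1800 × 3900 × 24 / 64.46 = 2614000 BTU
Cost = 2614000/10⁶ × 32.1 = $83.9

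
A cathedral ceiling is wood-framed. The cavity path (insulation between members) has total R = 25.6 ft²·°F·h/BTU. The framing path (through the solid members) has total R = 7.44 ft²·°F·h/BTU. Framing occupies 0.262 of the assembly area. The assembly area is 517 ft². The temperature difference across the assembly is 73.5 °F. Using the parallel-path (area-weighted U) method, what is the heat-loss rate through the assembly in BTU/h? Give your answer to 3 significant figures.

2430 BTU/h

U_eff = 0.738/25.6 + 0.262/7.44 = 0.02883 + 0.03522 = 0.06404
R_eff = 1/U_eff = 15.61 ft²·°F·h/BTU
Q = 517 × 73.5 / 15.61 = 2434 BTU/h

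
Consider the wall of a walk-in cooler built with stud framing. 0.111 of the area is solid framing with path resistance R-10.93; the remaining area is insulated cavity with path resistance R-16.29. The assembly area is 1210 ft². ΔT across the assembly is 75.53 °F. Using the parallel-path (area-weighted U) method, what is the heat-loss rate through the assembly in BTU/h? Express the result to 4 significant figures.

5916 BTU/h

U_eff = 0.889/16.29 + 0.111/10.93 = 0.054573 + 0.010156 = 0.064729
R_eff = 1/U_eff = 15.449 ft²·°F·h/BTU
Q = 1210 × 75.53 / 15.449 = 5915.7 BTU/h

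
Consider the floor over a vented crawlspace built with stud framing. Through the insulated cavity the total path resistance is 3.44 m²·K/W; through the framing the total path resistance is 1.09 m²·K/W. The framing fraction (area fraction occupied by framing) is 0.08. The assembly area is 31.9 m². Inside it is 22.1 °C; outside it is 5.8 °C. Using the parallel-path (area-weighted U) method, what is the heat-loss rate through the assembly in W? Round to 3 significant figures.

177 W

U_eff = 0.92/3.44 + 0.08/1.09 = 0.2674 + 0.07339 = 0.3408
R_eff = 1/U_eff = 2.934 m²·K/W
Q = 31.9 × (22.1 − 5.8) / 2.934 = 177.2 W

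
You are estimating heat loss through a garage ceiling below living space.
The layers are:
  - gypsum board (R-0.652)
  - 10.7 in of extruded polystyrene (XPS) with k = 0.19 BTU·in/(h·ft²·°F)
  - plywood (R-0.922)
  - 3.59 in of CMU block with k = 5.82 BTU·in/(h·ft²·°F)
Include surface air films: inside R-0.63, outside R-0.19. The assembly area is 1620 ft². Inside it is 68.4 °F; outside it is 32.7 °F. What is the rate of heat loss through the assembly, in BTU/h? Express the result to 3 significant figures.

10.7/0.19 = 56.32
3.59/5.82 = 0.6168
R_total = 0.63 + 0.652 + 56.32 + 0.922 + 0.6168 + 0.19 = 59.33 ft²·°F·h/BTU
Q = A·ΔT/R = 1620 × (68.4 − 32.7) / 59.33 = 974.8 BTU/h

975 BTU/h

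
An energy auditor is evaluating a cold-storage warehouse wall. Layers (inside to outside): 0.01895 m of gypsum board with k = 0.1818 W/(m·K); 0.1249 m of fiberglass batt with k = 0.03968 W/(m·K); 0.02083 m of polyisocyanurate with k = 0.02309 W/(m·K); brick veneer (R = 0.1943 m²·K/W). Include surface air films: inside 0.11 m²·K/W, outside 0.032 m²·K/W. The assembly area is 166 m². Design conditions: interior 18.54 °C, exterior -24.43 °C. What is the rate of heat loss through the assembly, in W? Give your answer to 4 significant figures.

1589 W

0.01895/0.1818 = 0.10424
0.1249/0.03968 = 3.1477
0.02083/0.02309 = 0.90212
R_total = 0.11 + 0.10424 + 3.1477 + 0.90212 + 0.1943 + 0.032 = 4.4903 m²·K/W
Q = A·ΔT/R = 166 × (18.54 − (-24.43)) / 4.4903 = 1588.5 W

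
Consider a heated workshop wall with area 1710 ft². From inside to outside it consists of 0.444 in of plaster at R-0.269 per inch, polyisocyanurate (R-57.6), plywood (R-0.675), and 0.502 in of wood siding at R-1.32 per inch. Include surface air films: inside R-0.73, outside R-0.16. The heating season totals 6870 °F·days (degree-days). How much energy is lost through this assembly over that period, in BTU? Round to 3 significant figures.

0.444 × 0.269 = 0.1194
0.502 × 1.32 = 0.6626
R_total = 0.73 + 0.1194 + 57.6 + 0.675 + 0.6626 + 0.16 = 59.95 ft²·°F·h/BTU
E = A × HDD × 24 / R = 1710 × 6870 × 24 / 59.95 = 4703000 BTU

4700000 BTU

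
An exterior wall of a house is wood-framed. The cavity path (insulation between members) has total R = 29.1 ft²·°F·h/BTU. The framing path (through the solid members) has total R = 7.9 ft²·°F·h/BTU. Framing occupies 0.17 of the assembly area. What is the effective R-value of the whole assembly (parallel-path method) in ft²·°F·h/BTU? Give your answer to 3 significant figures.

U_eff = 0.83/29.1 + 0.17/7.9 = 0.02852 + 0.02152 = 0.05004
R_eff = 1/U_eff = 19.98 ft²·°F·h/BTU

20.0 ft²·°F·h/BTU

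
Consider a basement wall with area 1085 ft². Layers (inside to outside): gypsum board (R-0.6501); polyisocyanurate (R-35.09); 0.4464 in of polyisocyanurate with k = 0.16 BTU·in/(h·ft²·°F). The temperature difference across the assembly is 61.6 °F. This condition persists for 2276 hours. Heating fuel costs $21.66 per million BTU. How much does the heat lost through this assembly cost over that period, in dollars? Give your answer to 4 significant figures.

85.51 dollars

0.4464/0.16 = 2.79
R_total = 0.6501 + 35.09 + 2.79 = 38.53 ft²·°F·h/BTU
Q = 1085 × 61.6 / 38.53 = 1734.6 BTU/h
E = 1734.6 × 2276 = 3948000 BTU
Cost = 3948000/10⁶ × 21.66 = $85.515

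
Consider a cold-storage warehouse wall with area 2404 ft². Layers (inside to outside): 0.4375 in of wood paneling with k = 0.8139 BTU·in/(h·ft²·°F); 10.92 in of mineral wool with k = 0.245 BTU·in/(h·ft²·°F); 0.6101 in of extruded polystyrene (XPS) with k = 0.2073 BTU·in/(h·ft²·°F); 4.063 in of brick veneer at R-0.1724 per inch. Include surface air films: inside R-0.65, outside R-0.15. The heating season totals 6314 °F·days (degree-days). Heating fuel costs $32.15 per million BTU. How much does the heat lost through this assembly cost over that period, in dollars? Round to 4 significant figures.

236.4 dollars

0.4375/0.8139 = 0.53754
10.92/0.245 = 44.571
0.6101/0.2073 = 2.9431
4.063 × 0.1724 = 0.70046
R_total = 0.65 + 0.53754 + 44.571 + 2.9431 + 0.70046 + 0.15 = 49.553 ft²·°F·h/BTU
E = A × HDD × 24 / R = 2404 × 6314 × 24 / 49.553 = 7351600 BTU
Cost = 7351600/10⁶ × 32.15 = $236.36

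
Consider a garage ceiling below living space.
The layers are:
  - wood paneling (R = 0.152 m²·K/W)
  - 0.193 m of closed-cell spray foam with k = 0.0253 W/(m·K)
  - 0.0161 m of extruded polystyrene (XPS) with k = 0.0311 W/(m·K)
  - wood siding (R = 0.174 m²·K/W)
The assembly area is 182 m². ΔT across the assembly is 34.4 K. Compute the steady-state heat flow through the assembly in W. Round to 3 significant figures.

0.193/0.0253 = 7.628
0.0161/0.0311 = 0.5177
R_total = 0.152 + 7.628 + 0.5177 + 0.174 = 8.472 m²·K/W
Q = A·ΔT/R = 182 × 34.4 / 8.472 = 739 W

739 W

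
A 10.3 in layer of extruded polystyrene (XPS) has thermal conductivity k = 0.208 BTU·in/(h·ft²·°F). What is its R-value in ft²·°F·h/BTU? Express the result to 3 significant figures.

R = L/k = 10.3/0.208 = 49.52 ft²·°F·h/BTU

49.5 ft²·°F·h/BTU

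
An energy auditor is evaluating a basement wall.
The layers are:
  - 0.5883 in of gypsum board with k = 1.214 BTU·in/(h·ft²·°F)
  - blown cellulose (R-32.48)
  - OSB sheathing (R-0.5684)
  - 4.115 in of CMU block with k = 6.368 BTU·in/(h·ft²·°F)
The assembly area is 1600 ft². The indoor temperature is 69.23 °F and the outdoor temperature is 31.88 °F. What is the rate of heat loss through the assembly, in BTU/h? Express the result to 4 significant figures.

0.5883/1.214 = 0.4846
4.115/6.368 = 0.6462
R_total = 0.4846 + 32.48 + 0.5684 + 0.6462 = 34.179 ft²·°F·h/BTU
Q = A·ΔT/R = 1600 × (69.23 − 31.88) / 34.179 = 1748.4 BTU/h

1748 BTU/h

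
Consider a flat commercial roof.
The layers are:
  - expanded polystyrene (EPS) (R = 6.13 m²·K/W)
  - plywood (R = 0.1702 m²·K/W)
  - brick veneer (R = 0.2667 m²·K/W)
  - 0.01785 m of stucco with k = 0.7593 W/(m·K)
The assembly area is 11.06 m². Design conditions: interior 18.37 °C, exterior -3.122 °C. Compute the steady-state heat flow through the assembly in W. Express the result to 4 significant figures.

36.07 W

0.01785/0.7593 = 0.023508
R_total = 6.13 + 0.1702 + 0.2667 + 0.023508 = 6.5904 m²·K/W
Q = A·ΔT/R = 11.06 × (18.37 − (-3.122)) / 6.5904 = 36.068 W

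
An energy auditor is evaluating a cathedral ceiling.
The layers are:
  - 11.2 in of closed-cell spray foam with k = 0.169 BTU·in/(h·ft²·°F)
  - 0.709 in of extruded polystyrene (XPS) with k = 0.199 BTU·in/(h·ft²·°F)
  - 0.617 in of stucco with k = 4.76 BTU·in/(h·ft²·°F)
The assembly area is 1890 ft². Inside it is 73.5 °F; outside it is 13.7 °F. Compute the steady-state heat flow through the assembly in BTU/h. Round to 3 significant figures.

11.2/0.169 = 66.27
0.709/0.199 = 3.563
0.617/4.76 = 0.1296
R_total = 66.27 + 3.563 + 0.1296 = 69.96 ft²·°F·h/BTU
Q = A·ΔT/R = 1890 × (73.5 − 13.7) / 69.96 = 1615 BTU/h

1620 BTU/h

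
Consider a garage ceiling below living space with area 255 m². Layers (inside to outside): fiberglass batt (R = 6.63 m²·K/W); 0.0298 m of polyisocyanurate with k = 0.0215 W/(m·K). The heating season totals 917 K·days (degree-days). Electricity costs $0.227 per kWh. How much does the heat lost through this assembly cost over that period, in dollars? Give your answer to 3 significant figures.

159 dollars

0.0298/0.0215 = 1.386
R_total = 6.63 + 1.386 = 8.016 m²·K/W
E = A × HDD × 24 / R / 1000 = 255 × 917 × 24 / 8.016 / 1000 = 700.1 kWh
Cost = 700.1 × 0.227 = $158.9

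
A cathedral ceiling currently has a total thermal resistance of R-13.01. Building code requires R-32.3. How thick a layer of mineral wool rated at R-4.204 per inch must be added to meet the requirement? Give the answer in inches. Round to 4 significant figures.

ΔR = 32.3 − 13.01 = 19.29 ft²·°F·h/BTU
L = ΔR / (R/in) = 19.29/4.204 = 4.5885 in

4.588 in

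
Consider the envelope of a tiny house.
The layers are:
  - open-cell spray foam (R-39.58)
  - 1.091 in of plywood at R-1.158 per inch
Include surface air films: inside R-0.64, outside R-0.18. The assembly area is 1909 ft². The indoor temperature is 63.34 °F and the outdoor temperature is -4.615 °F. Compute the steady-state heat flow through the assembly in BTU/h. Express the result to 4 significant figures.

3114 BTU/h

1.091 × 1.158 = 1.2634
R_total = 0.64 + 39.58 + 1.2634 + 0.18 = 41.663 ft²·°F·h/BTU
Q = A·ΔT/R = 1909 × (63.34 − (-4.615)) / 41.663 = 3113.7 BTU/h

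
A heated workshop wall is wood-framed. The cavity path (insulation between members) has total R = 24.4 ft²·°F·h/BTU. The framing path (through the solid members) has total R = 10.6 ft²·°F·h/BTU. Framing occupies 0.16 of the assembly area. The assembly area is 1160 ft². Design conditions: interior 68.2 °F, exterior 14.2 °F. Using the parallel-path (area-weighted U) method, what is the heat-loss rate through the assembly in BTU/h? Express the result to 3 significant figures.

3100 BTU/h

U_eff = 0.84/24.4 + 0.16/10.6 = 0.03443 + 0.01509 = 0.04952
R_eff = 1/U_eff = 20.19 ft²·°F·h/BTU
Q = 1160 × (68.2 − 14.2) / 20.19 = 3102 BTU/h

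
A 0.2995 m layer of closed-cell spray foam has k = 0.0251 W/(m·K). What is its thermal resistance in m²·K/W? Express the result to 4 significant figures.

11.93 m²·K/W

R = L/k = 0.2995/0.0251 = 11.932 m²·K/W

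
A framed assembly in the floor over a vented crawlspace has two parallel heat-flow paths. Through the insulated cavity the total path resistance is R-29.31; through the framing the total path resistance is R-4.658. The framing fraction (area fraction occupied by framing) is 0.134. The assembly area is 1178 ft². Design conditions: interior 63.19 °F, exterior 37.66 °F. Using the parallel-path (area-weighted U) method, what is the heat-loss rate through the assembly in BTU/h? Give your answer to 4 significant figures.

1754 BTU/h

U_eff = 0.866/29.31 + 0.134/4.658 = 0.029546 + 0.028768 = 0.058314
R_eff = 1/U_eff = 17.149 ft²·°F·h/BTU
Q = 1178 × (63.19 − 37.66) / 17.149 = 1753.8 BTU/h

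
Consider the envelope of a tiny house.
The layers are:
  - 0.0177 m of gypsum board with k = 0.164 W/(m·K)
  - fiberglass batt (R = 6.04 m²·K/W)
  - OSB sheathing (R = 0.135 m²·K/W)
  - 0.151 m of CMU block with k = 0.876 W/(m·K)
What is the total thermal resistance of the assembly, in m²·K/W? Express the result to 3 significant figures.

0.0177/0.164 = 0.1079
0.151/0.876 = 0.1724
R_total = 0.1079 + 6.04 + 0.135 + 0.1724 = 6.455 m²·K/W

6.46 m²·K/W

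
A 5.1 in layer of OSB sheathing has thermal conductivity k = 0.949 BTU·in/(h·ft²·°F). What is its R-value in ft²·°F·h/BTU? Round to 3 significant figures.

R = L/k = 5.1/0.949 = 5.374 ft²·°F·h/BTU

5.37 ft²·°F·h/BTU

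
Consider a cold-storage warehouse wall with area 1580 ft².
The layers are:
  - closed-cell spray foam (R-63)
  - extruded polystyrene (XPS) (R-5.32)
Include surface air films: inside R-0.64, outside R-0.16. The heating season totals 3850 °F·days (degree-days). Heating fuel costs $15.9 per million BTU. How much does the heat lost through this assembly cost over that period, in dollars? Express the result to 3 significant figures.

33.6 dollars

R_total = 0.64 + 63 + 5.32 + 0.16 = 69.12 ft²·°F·h/BTU
E = A × HDD × 24 / R = 1580 × 3850 × 24 / 69.12 = 2112000 BTU
Cost = 2112000/10⁶ × 15.9 = $33.58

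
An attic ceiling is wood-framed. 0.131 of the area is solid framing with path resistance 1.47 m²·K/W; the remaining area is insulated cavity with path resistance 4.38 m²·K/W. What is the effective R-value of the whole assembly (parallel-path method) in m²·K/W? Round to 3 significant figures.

U_eff = 0.869/4.38 + 0.131/1.47 = 0.1984 + 0.08912 = 0.2875
R_eff = 1/U_eff = 3.478 m²·K/W

3.48 m²·K/W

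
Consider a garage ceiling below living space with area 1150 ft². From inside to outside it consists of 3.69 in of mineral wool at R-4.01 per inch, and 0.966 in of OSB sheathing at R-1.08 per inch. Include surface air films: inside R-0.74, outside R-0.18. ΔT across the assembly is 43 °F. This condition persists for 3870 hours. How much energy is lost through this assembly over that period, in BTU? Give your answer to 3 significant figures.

3.69 × 4.01 = 14.8
0.966 × 1.08 = 1.043
R_total = 0.74 + 14.8 + 1.043 + 0.18 = 16.76 ft²·°F·h/BTU
Q = 1150 × 43 / 16.76 = 2950 BTU/h
E = 2950 × 3870 = 11420000 BTU

11400000 BTU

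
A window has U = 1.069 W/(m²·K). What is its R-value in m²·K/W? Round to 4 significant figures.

0.9355 m²·K/W

R = 1/U = 1/1.069 = 0.93545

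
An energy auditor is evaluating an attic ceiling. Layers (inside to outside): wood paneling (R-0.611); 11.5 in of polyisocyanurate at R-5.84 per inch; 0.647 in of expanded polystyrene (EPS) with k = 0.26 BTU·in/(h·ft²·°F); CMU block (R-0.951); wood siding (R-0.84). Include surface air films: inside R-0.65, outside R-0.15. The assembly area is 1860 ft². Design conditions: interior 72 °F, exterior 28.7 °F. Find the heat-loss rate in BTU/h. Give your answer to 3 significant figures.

11.5 × 5.84 = 67.16
0.647/0.26 = 2.488
R_total = 0.65 + 0.611 + 67.16 + 2.488 + 0.951 + 0.84 + 0.15 = 72.85 ft²·°F·h/BTU
Q = A·ΔT/R = 1860 × (72 − 28.7) / 72.85 = 1106 BTU/h

1110 BTU/h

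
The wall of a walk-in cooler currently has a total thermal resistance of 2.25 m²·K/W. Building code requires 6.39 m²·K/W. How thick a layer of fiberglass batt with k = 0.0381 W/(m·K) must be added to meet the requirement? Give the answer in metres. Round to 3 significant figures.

0.158 m

ΔR = 6.39 − 2.25 = 4.14 m²·K/W
L = ΔR × k = 4.14 × 0.0381 = 0.1577 m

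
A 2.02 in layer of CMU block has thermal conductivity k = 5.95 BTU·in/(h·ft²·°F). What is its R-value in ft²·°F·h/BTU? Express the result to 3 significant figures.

R = L/k = 2.02/5.95 = 0.3395 ft²·°F·h/BTU

0.339 ft²·°F·h/BTU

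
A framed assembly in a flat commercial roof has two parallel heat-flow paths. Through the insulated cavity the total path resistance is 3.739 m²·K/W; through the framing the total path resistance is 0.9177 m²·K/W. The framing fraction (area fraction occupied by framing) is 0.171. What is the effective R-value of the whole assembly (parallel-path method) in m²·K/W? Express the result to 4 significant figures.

U_eff = 0.829/3.739 + 0.171/0.9177 = 0.22172 + 0.18634 = 0.40805
R_eff = 1/U_eff = 2.4507 m²·K/W

2.451 m²·K/W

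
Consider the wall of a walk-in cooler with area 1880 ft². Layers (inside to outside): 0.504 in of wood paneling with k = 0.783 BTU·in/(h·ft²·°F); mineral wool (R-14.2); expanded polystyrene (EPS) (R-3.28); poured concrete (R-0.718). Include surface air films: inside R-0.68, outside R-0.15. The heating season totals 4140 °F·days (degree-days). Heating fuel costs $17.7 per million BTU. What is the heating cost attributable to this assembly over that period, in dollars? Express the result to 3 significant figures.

168 dollars

0.504/0.783 = 0.6437
R_total = 0.68 + 0.6437 + 14.2 + 3.28 + 0.718 + 0.15 = 19.67 ft²·°F·h/BTU
E = A × HDD × 24 / R = 1880 × 4140 × 24 / 19.67 = 9496000 BTU
Cost = 9496000/10⁶ × 17.7 = $168.1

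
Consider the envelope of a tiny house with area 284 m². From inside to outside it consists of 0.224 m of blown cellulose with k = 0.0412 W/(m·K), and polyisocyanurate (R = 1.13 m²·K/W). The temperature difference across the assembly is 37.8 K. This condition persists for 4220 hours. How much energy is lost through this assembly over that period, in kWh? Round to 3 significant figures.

0.224/0.0412 = 5.437
R_total = 5.437 + 1.13 = 6.567 m²·K/W
Q = 284 × 37.8 / 6.567 = 1635 W
E = 1635 W × 4220 h / 1000 = 6899 kWh

6900 kWh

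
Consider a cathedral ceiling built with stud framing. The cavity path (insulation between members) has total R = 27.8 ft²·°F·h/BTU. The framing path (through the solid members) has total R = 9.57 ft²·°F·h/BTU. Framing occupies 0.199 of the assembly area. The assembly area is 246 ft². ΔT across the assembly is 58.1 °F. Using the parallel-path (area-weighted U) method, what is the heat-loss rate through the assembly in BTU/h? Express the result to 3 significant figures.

U_eff = 0.801/27.8 + 0.199/9.57 = 0.02881 + 0.02079 = 0.04961
R_eff = 1/U_eff = 20.16 ft²·°F·h/BTU
Q = 246 × 58.1 / 20.16 = 709 BTU/h

709 BTU/h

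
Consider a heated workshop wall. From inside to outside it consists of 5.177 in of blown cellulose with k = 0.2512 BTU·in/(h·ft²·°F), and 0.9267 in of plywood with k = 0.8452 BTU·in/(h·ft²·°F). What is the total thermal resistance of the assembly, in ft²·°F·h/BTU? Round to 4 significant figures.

21.71 ft²·°F·h/BTU

5.177/0.2512 = 20.609
0.9267/0.8452 = 1.0964
R_total = 20.609 + 1.0964 = 21.706 ft²·°F·h/BTU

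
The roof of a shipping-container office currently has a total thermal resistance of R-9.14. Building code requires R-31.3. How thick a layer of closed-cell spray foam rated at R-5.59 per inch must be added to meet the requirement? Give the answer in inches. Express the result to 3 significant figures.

ΔR = 31.3 − 9.14 = 22.16 ft²·°F·h/BTU
L = ΔR / (R/in) = 22.16/5.59 = 3.964 in

3.96 in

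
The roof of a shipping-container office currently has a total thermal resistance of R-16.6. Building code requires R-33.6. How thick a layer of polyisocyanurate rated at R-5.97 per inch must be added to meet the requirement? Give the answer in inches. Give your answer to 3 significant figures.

ΔR = 33.6 − 16.6 = 17 ft²·°F·h/BTU
L = ΔR / (R/in) = 17/5.97 = 2.848 in

2.85 in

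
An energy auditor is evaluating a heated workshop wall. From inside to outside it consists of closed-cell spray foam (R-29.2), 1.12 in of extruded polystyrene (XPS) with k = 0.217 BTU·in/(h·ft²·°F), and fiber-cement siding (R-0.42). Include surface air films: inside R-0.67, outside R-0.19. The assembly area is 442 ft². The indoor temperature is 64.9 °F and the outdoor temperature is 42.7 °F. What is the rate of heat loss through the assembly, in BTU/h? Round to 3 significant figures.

275 BTU/h

1.12/0.217 = 5.161
R_total = 0.67 + 29.2 + 5.161 + 0.42 + 0.19 = 35.64 ft²·°F·h/BTU
Q = A·ΔT/R = 442 × (64.9 − 42.7) / 35.64 = 275.3 BTU/h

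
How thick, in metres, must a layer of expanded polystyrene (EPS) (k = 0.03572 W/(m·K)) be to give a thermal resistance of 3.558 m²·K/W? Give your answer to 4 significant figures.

L = R·k = 3.558 × 0.03572 = 0.12709 m

0.1271 m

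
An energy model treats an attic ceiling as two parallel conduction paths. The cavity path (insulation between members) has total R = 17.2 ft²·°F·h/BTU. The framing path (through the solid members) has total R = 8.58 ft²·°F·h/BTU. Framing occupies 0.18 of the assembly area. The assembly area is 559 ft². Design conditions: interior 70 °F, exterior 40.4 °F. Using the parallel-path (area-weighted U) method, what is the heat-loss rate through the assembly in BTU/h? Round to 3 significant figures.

1140 BTU/h

U_eff = 0.82/17.2 + 0.18/8.58 = 0.04767 + 0.02098 = 0.06865
R_eff = 1/U_eff = 14.57 ft²·°F·h/BTU
Q = 559 × (70 − 40.4) / 14.57 = 1136 BTU/h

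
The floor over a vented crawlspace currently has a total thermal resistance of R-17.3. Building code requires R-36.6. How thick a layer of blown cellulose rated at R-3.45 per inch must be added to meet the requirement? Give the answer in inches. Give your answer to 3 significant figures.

ΔR = 36.6 − 17.3 = 19.3 ft²·°F·h/BTU
L = ΔR / (R/in) = 19.3/3.45 = 5.594 in

5.59 in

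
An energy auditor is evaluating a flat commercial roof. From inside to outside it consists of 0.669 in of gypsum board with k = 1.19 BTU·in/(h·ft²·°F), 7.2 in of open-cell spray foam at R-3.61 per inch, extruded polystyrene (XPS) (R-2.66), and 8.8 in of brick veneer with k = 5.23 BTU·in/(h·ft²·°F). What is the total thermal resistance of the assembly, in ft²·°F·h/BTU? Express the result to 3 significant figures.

30.9 ft²·°F·h/BTU

0.669/1.19 = 0.5622
7.2 × 3.61 = 25.99
8.8/5.23 = 1.683
R_total = 0.5622 + 25.99 + 2.66 + 1.683 = 30.9 ft²·°F·h/BTU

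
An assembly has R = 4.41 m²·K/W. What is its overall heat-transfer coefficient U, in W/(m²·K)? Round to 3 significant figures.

U = 1/R = 1/4.41 = 0.2268

0.227 W/(m²·K)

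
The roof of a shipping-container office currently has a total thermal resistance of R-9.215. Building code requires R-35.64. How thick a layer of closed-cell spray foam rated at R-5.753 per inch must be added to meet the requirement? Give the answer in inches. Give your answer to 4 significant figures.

ΔR = 35.64 − 9.215 = 26.425 ft²·°F·h/BTU
L = ΔR / (R/in) = 26.425/5.753 = 4.5933 in

4.593 in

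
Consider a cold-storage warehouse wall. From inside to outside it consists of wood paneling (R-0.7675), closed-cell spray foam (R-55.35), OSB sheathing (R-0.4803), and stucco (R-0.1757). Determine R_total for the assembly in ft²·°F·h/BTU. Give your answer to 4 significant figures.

R_total = 0.7675 + 55.35 + 0.4803 + 0.1757 = 56.773 ft²·°F·h/BTU

56.77 ft²·°F·h/BTU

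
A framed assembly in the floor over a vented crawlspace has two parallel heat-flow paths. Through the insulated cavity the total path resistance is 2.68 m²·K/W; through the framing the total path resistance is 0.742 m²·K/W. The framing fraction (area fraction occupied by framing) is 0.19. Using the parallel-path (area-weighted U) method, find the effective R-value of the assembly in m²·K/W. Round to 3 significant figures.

1.79 m²·K/W

U_eff = 0.81/2.68 + 0.19/0.742 = 0.3022 + 0.2561 = 0.5583
R_eff = 1/U_eff = 1.791 m²·K/W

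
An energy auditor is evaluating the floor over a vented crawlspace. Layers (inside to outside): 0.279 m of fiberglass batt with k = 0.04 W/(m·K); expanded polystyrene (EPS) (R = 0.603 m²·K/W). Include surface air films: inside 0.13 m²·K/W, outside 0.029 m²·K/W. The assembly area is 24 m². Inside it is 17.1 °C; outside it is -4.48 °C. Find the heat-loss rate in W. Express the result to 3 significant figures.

66.9 W

0.279/0.04 = 6.975
R_total = 0.13 + 6.975 + 0.603 + 0.029 = 7.737 m²·K/W
Q = A·ΔT/R = 24 × (17.1 − (-4.48)) / 7.737 = 66.94 W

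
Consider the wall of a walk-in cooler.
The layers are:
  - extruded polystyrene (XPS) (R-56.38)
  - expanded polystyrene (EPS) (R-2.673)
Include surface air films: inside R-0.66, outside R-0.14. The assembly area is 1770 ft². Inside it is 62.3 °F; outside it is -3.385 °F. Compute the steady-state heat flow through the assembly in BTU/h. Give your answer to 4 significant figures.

R_total = 0.66 + 56.38 + 2.673 + 0.14 = 59.853 ft²·°F·h/BTU
Q = A·ΔT/R = 1770 × (62.3 − (-3.385)) / 59.853 = 1942.5 BTU/h

1942 BTU/h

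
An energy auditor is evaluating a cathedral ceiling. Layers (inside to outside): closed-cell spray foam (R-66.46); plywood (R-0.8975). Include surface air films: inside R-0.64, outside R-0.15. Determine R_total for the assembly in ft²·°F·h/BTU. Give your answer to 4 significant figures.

R_total = 0.64 + 66.46 + 0.8975 + 0.15 = 68.147 ft²·°F·h/BTU

68.15 ft²·°F·h/BTU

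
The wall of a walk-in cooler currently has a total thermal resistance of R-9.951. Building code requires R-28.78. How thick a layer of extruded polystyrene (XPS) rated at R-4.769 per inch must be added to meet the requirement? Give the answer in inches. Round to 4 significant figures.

3.948 in

ΔR = 28.78 − 9.951 = 18.829 ft²·°F·h/BTU
L = ΔR / (R/in) = 18.829/4.769 = 3.9482 in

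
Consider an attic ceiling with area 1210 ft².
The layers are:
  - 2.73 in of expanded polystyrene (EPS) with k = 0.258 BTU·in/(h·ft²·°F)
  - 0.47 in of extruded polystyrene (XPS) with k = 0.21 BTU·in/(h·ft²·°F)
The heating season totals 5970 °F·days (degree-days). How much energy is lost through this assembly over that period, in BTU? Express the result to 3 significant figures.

13500000 BTU

2.73/0.258 = 10.58
0.47/0.21 = 2.238
R_total = 10.58 + 2.238 = 12.82 ft²·°F·h/BTU
E = A × HDD × 24 / R = 1210 × 5970 × 24 / 12.82 = 13520000 BTU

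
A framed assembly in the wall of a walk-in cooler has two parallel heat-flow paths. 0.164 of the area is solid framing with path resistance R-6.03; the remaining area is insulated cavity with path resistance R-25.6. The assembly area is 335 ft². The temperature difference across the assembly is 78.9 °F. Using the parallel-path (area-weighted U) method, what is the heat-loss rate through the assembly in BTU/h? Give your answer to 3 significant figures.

U_eff = 0.836/25.6 + 0.164/6.03 = 0.03266 + 0.0272 = 0.05985
R_eff = 1/U_eff = 16.71 ft²·°F·h/BTU
Q = 335 × 78.9 / 16.71 = 1582 BTU/h

1580 BTU/h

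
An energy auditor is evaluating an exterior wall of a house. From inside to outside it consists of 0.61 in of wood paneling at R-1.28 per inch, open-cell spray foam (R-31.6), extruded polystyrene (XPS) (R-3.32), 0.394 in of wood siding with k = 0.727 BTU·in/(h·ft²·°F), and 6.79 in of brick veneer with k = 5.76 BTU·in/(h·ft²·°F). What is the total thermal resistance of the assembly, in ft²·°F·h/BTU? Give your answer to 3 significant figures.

0.61 × 1.28 = 0.7808
0.394/0.727 = 0.542
6.79/5.76 = 1.179
R_total = 0.7808 + 31.6 + 3.32 + 0.542 + 1.179 = 37.42 ft²·°F·h/BTU

37.4 ft²·°F·h/BTU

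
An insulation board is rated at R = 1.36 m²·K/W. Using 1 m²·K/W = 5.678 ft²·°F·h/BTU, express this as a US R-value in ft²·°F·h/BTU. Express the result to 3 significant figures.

R_US = 1.36 × 5.678 = 7.722

7.72 ft²·°F·h/BTU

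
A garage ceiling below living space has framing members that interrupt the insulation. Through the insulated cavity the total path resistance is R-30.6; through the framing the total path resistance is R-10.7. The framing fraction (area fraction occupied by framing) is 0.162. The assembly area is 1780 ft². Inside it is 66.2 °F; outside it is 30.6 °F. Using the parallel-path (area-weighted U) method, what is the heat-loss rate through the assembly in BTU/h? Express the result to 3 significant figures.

U_eff = 0.838/30.6 + 0.162/10.7 = 0.02739 + 0.01514 = 0.04253
R_eff = 1/U_eff = 23.52 ft²·°F·h/BTU
Q = 1780 × (66.2 − 30.6) / 23.52 = 2695 BTU/h

2690 BTU/h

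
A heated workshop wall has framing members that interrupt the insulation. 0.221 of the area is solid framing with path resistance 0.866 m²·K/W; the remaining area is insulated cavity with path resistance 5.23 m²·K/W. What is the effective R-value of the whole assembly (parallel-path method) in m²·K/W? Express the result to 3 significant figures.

2.47 m²·K/W

U_eff = 0.779/5.23 + 0.221/0.866 = 0.1489 + 0.2552 = 0.4041
R_eff = 1/U_eff = 2.474 m²·K/W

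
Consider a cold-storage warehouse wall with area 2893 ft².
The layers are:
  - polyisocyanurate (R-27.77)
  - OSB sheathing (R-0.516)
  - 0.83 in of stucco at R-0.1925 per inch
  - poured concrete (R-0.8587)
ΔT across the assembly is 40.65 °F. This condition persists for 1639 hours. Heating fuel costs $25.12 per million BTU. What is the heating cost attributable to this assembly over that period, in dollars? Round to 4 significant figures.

0.83 × 0.1925 = 0.15978
R_total = 27.77 + 0.516 + 0.15978 + 0.8587 = 29.304 ft²·°F·h/BTU
Q = 2893 × 40.65 / 29.304 = 4013.1 BTU/h
E = 4013.1 × 1639 = 6577400 BTU
Cost = 6577400/10⁶ × 25.12 = $165.22

165.2 dollars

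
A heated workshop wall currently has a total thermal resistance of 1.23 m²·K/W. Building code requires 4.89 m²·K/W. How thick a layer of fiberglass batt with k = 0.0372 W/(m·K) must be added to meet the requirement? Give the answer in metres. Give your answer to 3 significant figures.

ΔR = 4.89 − 1.23 = 3.66 m²·K/W
L = ΔR × k = 3.66 × 0.0372 = 0.1362 m

0.136 m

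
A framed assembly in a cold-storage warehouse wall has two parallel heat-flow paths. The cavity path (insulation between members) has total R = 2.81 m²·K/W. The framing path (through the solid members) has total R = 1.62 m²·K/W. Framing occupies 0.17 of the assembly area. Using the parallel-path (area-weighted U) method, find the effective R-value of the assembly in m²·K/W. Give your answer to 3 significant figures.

U_eff = 0.83/2.81 + 0.17/1.62 = 0.2954 + 0.1049 = 0.4003
R_eff = 1/U_eff = 2.498 m²·K/W

2.50 m²·K/W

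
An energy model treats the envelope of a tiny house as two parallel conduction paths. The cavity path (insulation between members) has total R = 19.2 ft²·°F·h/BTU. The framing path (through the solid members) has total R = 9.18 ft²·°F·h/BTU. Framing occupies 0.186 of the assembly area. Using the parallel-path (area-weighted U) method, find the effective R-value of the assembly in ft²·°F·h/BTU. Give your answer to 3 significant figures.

16.0 ft²·°F·h/BTU

U_eff = 0.814/19.2 + 0.186/9.18 = 0.0424 + 0.02026 = 0.06266
R_eff = 1/U_eff = 15.96 ft²·°F·h/BTU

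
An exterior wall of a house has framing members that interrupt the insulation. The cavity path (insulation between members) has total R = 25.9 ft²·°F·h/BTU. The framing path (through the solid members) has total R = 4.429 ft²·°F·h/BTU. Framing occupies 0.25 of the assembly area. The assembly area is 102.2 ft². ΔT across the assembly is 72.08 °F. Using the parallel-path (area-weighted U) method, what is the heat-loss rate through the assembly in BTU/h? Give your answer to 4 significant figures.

629.1 BTU/h

U_eff = 0.75/25.9 + 0.25/4.429 = 0.028958 + 0.056446 = 0.085404
R_eff = 1/U_eff = 11.709 ft²·°F·h/BTU
Q = 102.2 × 72.08 / 11.709 = 629.13 BTU/h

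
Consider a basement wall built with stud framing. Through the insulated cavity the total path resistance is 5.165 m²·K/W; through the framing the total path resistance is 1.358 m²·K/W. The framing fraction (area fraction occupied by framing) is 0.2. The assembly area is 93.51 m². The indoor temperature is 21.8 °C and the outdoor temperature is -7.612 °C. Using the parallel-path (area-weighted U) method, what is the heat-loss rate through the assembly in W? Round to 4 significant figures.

831.0 W

U_eff = 0.8/5.165 + 0.2/1.358 = 0.15489 + 0.14728 = 0.30216
R_eff = 1/U_eff = 3.3095 m²·K/W
Q = 93.51 × (21.8 − (-7.612)) / 3.3095 = 831.05 W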